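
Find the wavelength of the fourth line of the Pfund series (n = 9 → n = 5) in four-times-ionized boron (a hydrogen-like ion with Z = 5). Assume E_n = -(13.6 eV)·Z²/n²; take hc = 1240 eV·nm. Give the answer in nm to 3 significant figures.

132 nm

The Pfund series terminates on n_f = 5; the fourth line has n_i = 5+4 = 9.
ΔE = 340.0 × (1/5² − 1/9²) = 9.402 eV.
λ = 1240 / 9.402 = 132 nm.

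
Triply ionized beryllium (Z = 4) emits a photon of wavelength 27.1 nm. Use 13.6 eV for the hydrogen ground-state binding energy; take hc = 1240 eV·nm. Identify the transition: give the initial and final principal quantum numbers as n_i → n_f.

The photon energy is ΔE = hc/λ = 1240 / 27.1 = 45.76 eV.
With Z = 4, ΔE = 217.6 × (1/n_f² − 1/n_i²), so 1/n_f² − 1/n_i² = 0.2103.
Trying n_f = 2 gives 1/n_i² = 0.03972, i.e. n_i ≈ 5; this pair matches.

n_i = 5, n_f = 2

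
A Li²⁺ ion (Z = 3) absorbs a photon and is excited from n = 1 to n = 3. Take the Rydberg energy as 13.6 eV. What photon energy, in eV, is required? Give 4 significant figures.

The Bohr energies scale as Z², so for Z = 3: E_n = −122.4/n² eV.
E_3 = −122.4/9 = −13.60 eV and E_1 = −122.4/1 = −122.4 eV.
The photon energy is |E_3 − E_1| = 108.8 eV.

108.8 eV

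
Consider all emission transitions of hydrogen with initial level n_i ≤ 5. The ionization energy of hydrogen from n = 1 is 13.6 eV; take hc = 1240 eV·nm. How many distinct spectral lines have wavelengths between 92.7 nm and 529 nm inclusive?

6

Enumerate all n_i → n_f pairs with 1 ≤ n_f < n_i ≤ 5 and compute λ = 1240 / [13.6·1·(1/n_f² − 1/n_i²)].
Lines falling in [92.7, 529] nm: 5→1 (94.98 nm), 4→1 (97.25 nm), 3→1 (102.6 nm), 2→1 (121.6 nm), 5→2 (434.2 nm), 4→2 (486.3 nm).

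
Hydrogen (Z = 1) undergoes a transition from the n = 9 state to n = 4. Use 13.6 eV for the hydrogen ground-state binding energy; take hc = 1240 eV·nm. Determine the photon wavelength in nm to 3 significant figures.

ΔE = 13.60 × (1/4² − 1/9²) = 13.60 × 0.05015 = 0.6821 eV.
λ = hc/ΔE = 1240 / 0.6821 = 1820 nm.

1820 nm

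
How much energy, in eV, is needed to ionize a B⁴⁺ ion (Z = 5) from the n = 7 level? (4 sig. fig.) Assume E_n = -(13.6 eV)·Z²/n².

E_n = −13.6 Z²/n² = −340.0/n² eV for Z = 5.
E_7 = −340.0/49 = −6.939 eV, so ionization (to E = 0) requires 6.939 eV.

6.939 eV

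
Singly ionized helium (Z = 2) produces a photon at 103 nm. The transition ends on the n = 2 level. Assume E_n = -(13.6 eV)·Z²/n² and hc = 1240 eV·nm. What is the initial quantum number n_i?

The photon energy is ΔE = hc/λ = 1240 / 103 = 12.04 eV.
With Z = 2, ΔE = 54.40 × (1/n_f² − 1/n_i²), so 1/n_f² − 1/n_i² = 0.2213.
With n_f = 2: 1/n_i² = 1/4 − 0.2213 = 0.02870, so n_i ≈ 5.90.

n_i = 6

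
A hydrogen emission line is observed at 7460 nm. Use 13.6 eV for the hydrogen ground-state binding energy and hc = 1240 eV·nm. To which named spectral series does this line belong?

ΔE = 1240/7460 = 0.1662 eV.
This matches 13.6 × (1/5² − 1/6²), so n_f = 5: the Pfund series.

Pfund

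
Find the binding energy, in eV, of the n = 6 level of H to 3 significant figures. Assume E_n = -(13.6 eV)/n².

E_6 = −13.60/36 = −0.378 eV, so ionization (to E = 0) requires 0.378 eV.

0.378 eV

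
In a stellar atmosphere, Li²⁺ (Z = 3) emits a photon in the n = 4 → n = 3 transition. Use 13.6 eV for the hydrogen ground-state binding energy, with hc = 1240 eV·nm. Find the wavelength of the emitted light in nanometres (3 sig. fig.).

208 nm

For Z = 3 the level energies scale as Z², so the effective Rydberg energy is 13.6 × 9 = 122.4 eV.
ΔE = 122.4 × (1/3² − 1/4²) = 122.4 × 0.04861 = 5.950 eV.
λ = hc/ΔE = 1240 / 5.950 = 208 nm.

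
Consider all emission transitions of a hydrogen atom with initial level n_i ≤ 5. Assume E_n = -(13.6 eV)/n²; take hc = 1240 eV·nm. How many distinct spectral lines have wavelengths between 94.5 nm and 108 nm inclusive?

3

Enumerate all n_i → n_f pairs with 1 ≤ n_f < n_i ≤ 5 and compute λ = 1240 / [13.6·1·(1/n_f² − 1/n_i²)].
Lines falling in [94.5, 108] nm: 5→1 (94.98 nm), 4→1 (97.25 nm), 3→1 (102.6 nm).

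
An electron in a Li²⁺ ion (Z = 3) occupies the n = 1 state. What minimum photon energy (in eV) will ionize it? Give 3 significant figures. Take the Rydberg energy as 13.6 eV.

122 eV

E_n = −13.6 Z²/n² = −122.4/n² eV for Z = 3.
E_1 = −122.4/1 = −122 eV, so ionization (to E = 0) requires 122 eV.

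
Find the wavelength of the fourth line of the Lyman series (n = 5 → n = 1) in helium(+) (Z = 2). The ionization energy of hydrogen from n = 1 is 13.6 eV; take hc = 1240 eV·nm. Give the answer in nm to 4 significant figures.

23.74 nm

The Lyman series terminates on n_f = 1; the fourth line has n_i = 1+4 = 5.
ΔE = 54.40 × (1/1² − 1/5²) = 52.22 eV.
λ = 1240 / 52.22 = 23.74 nm.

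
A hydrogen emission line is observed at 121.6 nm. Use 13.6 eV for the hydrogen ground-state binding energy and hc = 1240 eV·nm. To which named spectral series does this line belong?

ΔE = 1240/121.6 = 10.20 eV.
This matches 13.6 × (1/1² − 1/2²), so n_f = 1: the Lyman series.

Lyman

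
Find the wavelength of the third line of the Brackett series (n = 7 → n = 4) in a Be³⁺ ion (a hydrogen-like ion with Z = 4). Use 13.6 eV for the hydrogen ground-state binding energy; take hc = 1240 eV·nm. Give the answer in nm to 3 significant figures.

135 nm

The Brackett series terminates on n_f = 4; the third line has n_i = 4+3 = 7.
ΔE = 217.6 × (1/4² − 1/7²) = 9.159 eV.
λ = 1240 / 9.159 = 135 nm.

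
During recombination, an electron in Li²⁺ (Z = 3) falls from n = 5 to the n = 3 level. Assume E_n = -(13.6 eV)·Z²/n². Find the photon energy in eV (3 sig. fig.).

8.70 eV

The Bohr energies scale as Z², so for Z = 3: E_n = −122.4/n² eV.
E_5 = −122.4/25 = −4.896 eV and E_3 = −122.4/9 = −13.60 eV.
The photon energy is |E_5 − E_3| = 8.70 eV.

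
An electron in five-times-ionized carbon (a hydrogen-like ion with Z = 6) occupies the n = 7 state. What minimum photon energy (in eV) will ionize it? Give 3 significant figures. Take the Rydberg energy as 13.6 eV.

9.99 eV

E_n = −13.6 Z²/n² = −489.6/n² eV for Z = 6.
E_7 = −489.6/49 = −9.99 eV, so ionization (to E = 0) requires 9.99 eV.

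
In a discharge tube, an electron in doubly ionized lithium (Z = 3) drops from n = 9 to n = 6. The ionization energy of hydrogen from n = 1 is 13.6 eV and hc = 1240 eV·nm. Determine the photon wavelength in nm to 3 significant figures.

656 nm

For Z = 3 the level energies scale as Z², so the effective Rydberg energy is 13.6 × 9 = 122.4 eV.
ΔE = 122.4 × (1/6² − 1/9²) = 122.4 × 0.01543 = 1.889 eV.
λ = hc/ΔE = 1240 / 1.889 = 656 nm.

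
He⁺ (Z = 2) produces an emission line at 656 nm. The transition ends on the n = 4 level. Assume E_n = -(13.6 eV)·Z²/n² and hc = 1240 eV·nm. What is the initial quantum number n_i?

n_i = 6

The photon energy is ΔE = hc/λ = 1240 / 656 = 1.890 eV.
With Z = 2, ΔE = 54.40 × (1/n_f² − 1/n_i²), so 1/n_f² − 1/n_i² = 0.03475.
With n_f = 4: 1/n_i² = 1/16 − 0.03475 = 0.02775, so n_i ≈ 6.00.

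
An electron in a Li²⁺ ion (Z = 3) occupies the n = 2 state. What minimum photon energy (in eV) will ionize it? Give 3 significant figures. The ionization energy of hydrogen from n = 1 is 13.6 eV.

E_n = −13.6 Z²/n² = −122.4/n² eV for Z = 3.
E_2 = −122.4/4 = −30.6 eV, so ionization (to E = 0) requires 30.6 eV.

30.6 eV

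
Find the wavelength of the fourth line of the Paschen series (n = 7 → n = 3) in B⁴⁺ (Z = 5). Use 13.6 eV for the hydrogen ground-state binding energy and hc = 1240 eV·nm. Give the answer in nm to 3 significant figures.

The Paschen series terminates on n_f = 3; the fourth line has n_i = 3+4 = 7.
ΔE = 340.0 × (1/3² − 1/7²) = 30.84 eV.
λ = 1240 / 30.84 = 40.2 nm.

40.2 nm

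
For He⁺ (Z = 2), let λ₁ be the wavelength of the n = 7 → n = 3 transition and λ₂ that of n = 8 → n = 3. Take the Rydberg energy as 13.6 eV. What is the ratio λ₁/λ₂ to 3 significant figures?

λ ∝ 1/ΔE ∝ 1/(1/n_f² − 1/n_i²), and the Z² and hc factors cancel in the ratio.
λ₁/λ₂ = (1/3² − 1/8²)/(1/3² − 1/7²) = 0.09549/0.09070 = 1.05.

1.05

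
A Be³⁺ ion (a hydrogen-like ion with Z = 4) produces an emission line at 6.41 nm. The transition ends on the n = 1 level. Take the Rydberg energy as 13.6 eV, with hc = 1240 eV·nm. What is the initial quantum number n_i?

n_i = 3

The photon energy is ΔE = hc/λ = 1240 / 6.41 = 193.4 eV.
With Z = 4, ΔE = 217.6 × (1/n_f² − 1/n_i²), so 1/n_f² − 1/n_i² = 0.8890.
With n_f = 1: 1/n_i² = 1/1 − 0.8890 = 0.1110, so n_i ≈ 3.00.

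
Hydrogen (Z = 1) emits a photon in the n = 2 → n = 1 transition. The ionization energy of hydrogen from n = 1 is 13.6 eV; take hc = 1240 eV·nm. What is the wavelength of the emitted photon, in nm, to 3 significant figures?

122 nm

ΔE = 13.60 × (1/1² − 1/2²) = 13.60 × 0.7500 = 10.20 eV.
λ = hc/ΔE = 1240 / 10.20 = 122 nm.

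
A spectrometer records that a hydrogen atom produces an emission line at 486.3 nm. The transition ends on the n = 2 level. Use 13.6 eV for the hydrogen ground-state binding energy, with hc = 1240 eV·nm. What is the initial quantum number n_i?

The photon energy is ΔE = hc/λ = 1240 / 486.3 = 2.550 eV.
With Z = 1, ΔE = 13.60 × (1/n_f² − 1/n_i²), so 1/n_f² − 1/n_i² = 0.1875.
With n_f = 2: 1/n_i² = 1/4 − 0.1875 = 0.06251, so n_i ≈ 4.00.

n_i = 4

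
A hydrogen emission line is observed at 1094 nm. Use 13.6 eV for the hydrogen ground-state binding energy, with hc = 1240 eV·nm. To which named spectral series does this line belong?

Paschen

ΔE = 1240/1094 = 1.133 eV.
This matches 13.6 × (1/3² − 1/6²), so n_f = 3: the Paschen series.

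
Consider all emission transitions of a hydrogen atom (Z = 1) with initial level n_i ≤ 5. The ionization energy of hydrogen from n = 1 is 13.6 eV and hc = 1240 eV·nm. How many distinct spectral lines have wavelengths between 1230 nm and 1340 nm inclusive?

Enumerate all n_i → n_f pairs with 1 ≤ n_f < n_i ≤ 5 and compute λ = 1240 / [13.6·1·(1/n_f² − 1/n_i²)].
Lines falling in [1230, 1340] nm: 5→3 (1282 nm).

1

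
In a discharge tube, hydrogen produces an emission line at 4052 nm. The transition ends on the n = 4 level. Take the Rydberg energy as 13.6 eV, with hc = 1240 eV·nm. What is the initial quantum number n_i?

n_i = 5

The photon energy is ΔE = hc/λ = 1240 / 4052 = 0.3060 eV.
With Z = 1, ΔE = 13.60 × (1/n_f² − 1/n_i²), so 1/n_f² − 1/n_i² = 0.02250.
With n_f = 4: 1/n_i² = 1/16 − 0.02250 = 0.04000, so n_i ≈ 5.00.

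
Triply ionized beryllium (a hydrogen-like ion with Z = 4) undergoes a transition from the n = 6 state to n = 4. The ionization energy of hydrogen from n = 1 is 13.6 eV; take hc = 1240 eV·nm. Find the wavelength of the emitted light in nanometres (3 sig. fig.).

For Z = 4 the level energies scale as Z², so the effective Rydberg energy is 13.6 × 16 = 217.6 eV.
ΔE = 217.6 × (1/4² − 1/6²) = 217.6 × 0.03472 = 7.556 eV.
λ = hc/ΔE = 1240 / 7.556 = 164 nm.

164 nm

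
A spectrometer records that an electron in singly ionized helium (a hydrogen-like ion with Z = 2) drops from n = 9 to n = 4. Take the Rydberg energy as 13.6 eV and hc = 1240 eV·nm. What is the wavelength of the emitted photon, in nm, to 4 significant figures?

454.5 nm

For Z = 2 the level energies scale as Z², so the effective Rydberg energy is 13.6 × 4 = 54.40 eV.
ΔE = 54.40 × (1/4² − 1/9²) = 54.40 × 0.05015 = 2.728 eV.
λ = hc/ΔE = 1240 / 2.728 = 454.5 nm.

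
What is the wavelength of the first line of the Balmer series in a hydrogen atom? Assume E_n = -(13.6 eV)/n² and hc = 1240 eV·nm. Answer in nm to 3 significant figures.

656 nm

The Balmer series terminates on n_f = 2; the first line has n_i = 2+1 = 3.
ΔE = 13.60 × (1/2² − 1/3²) = 1.889 eV.
λ = 1240 / 1.889 = 656 nm.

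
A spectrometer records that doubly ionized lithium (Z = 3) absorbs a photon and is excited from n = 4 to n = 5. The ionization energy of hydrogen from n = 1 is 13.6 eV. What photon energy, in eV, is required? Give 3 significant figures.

The Bohr energies scale as Z², so for Z = 3: E_n = −122.4/n² eV.
E_5 = −122.4/25 = −4.896 eV and E_4 = −122.4/16 = −7.650 eV.
The photon energy is |E_5 − E_4| = 2.75 eV.

2.75 eV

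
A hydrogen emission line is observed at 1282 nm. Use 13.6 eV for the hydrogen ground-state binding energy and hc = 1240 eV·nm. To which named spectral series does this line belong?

Paschen

ΔE = 1240/1282 = 0.9672 eV.
This matches 13.6 × (1/3² − 1/5²), so n_f = 3: the Paschen series.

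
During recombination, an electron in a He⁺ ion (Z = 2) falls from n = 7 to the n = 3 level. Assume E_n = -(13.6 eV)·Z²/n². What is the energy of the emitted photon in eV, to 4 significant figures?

The Bohr energies scale as Z², so for Z = 2: E_n = −54.40/n² eV.
E_7 = −54.40/49 = −1.110 eV and E_3 = −54.40/9 = −6.044 eV.
The photon energy is |E_7 − E_3| = 4.934 eV.

4.934 eV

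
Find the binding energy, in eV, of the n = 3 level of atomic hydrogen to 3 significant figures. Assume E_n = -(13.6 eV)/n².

E_3 = −13.60/9 = −1.51 eV, so ionization (to E = 0) requires 1.51 eV.

1.51 eV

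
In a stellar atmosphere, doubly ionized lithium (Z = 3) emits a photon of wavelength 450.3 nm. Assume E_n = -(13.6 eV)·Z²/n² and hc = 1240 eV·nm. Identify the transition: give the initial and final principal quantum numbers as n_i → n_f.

n_i = 5, n_f = 4

The photon energy is ΔE = hc/λ = 1240 / 450.3 = 2.754 eV.
With Z = 3, ΔE = 122.4 × (1/n_f² − 1/n_i²), so 1/n_f² − 1/n_i² = 0.02250.
Trying n_f = 4 gives 1/n_i² = 0.04000, i.e. n_i ≈ 5; this pair matches.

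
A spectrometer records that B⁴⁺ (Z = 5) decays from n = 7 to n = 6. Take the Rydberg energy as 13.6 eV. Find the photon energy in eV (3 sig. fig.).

The Bohr energies scale as Z², so for Z = 5: E_n = −340.0/n² eV.
E_7 = −340.0/49 = −6.939 eV and E_6 = −340.0/36 = −9.444 eV.
The photon energy is |E_7 − E_6| = 2.51 eV.

2.51 eV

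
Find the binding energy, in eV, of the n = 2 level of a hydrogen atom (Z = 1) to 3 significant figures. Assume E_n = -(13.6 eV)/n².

3.40 eV

E_2 = −13.60/4 = −3.40 eV, so ionization (to E = 0) requires 3.40 eV.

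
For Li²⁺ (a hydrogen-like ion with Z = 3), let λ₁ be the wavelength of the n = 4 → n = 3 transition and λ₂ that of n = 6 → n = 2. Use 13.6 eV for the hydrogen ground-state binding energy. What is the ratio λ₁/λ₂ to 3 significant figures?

λ ∝ 1/ΔE ∝ 1/(1/n_f² − 1/n_i²), and the Z² and hc factors cancel in the ratio.
λ₁/λ₂ = (1/2² − 1/6²)/(1/3² − 1/4²) = 0.2222/0.04861 = 4.57.

4.57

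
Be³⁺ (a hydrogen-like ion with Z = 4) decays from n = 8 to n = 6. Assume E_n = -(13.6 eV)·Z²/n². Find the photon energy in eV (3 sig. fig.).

2.64 eV

The Bohr energies scale as Z², so for Z = 4: E_n = −217.6/n² eV.
E_8 = −217.6/64 = −3.400 eV and E_6 = −217.6/36 = −6.044 eV.
The photon energy is |E_8 − E_6| = 2.64 eV.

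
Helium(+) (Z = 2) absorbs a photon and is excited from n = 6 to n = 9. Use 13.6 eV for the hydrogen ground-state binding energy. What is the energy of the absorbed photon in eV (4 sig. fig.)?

The Bohr energies scale as Z², so for Z = 2: E_n = −54.40/n² eV.
E_9 = −54.40/81 = −0.6716 eV and E_6 = −54.40/36 = −1.511 eV.
The photon energy is |E_9 − E_6| = 0.8395 eV.

0.8395 eV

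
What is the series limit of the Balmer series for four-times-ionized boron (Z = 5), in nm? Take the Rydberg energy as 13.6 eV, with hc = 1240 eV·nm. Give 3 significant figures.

The Balmer series has lower level n_f = 2; the series limit corresponds to n_i → ∞.
ΔE_max = 13.6 × 25 / 2² = 85.00 eV.
λ_min = 1240 / 85.00 = 14.6 nm.

14.6 nm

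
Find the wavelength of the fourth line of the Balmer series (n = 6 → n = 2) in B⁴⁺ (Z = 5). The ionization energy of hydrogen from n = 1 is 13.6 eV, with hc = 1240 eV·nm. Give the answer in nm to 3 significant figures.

16.4 nm

The Balmer series terminates on n_f = 2; the fourth line has n_i = 2+4 = 6.
ΔE = 340.0 × (1/2² − 1/6²) = 75.56 eV.
λ = 1240 / 75.56 = 16.4 nm.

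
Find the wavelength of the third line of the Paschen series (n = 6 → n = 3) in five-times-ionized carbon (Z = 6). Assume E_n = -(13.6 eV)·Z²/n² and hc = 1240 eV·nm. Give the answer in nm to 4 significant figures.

The Paschen series terminates on n_f = 3; the third line has n_i = 3+3 = 6.
ΔE = 489.6 × (1/3² − 1/6²) = 40.80 eV.
λ = 1240 / 40.80 = 30.39 nm.

30.39 nm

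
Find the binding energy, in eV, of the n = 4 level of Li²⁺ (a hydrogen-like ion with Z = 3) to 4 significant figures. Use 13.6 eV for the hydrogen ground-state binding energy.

7.650 eV

E_n = −13.6 Z²/n² = −122.4/n² eV for Z = 3.
E_4 = −122.4/16 = −7.650 eV, so ionization (to E = 0) requires 7.650 eV.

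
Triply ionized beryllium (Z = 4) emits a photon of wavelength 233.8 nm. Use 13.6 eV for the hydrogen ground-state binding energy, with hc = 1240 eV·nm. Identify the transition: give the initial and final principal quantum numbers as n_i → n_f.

The photon energy is ΔE = hc/λ = 1240 / 233.8 = 5.304 eV.
With Z = 4, ΔE = 217.6 × (1/n_f² − 1/n_i²), so 1/n_f² − 1/n_i² = 0.02437.
Trying n_f = 5 gives 1/n_i² = 0.01563, i.e. n_i ≈ 8; this pair matches.

n_i = 8, n_f = 5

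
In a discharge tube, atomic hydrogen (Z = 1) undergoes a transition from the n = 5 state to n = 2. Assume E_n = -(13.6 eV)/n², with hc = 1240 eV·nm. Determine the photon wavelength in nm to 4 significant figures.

ΔE = 13.60 × (1/2² − 1/5²) = 13.60 × 0.2100 = 2.856 eV.
λ = hc/ΔE = 1240 / 2.856 = 434.2 nm.
This line belongs to the Balmer series.

434.2 nm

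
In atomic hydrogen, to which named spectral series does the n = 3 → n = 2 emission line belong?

Balmer

The series is set by the lower level: n_f = 2 is the Balmer series.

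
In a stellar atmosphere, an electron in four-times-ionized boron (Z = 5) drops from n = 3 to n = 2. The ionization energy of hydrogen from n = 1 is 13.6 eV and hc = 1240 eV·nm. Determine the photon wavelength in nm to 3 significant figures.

26.3 nm

For Z = 5 the level energies scale as Z², so the effective Rydberg energy is 13.6 × 25 = 340.0 eV.
ΔE = 340.0 × (1/2² − 1/3²) = 340.0 × 0.1389 = 47.22 eV.
λ = hc/ΔE = 1240 / 47.22 = 26.3 nm.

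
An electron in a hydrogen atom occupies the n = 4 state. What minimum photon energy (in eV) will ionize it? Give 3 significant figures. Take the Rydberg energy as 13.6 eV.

0.850 eV

E_4 = −13.60/16 = −0.850 eV, so ionization (to E = 0) requires 0.850 eV.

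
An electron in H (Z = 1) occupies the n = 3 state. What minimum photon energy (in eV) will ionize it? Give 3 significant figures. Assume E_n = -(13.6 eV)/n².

1.51 eV

E_3 = −13.60/9 = −1.51 eV, so ionization (to E = 0) requires 1.51 eV.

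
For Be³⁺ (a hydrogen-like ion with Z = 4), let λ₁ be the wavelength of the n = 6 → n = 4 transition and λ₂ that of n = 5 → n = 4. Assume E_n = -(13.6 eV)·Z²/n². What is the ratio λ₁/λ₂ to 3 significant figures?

λ ∝ 1/ΔE ∝ 1/(1/n_f² − 1/n_i²), and the Z² and hc factors cancel in the ratio.
λ₁/λ₂ = (1/4² − 1/5²)/(1/4² − 1/6²) = 0.02250/0.03472 = 0.648.

0.648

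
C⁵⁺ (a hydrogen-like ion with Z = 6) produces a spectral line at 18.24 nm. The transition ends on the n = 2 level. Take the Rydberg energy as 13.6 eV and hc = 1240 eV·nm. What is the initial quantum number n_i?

n_i = 3

The photon energy is ΔE = hc/λ = 1240 / 18.24 = 67.98 eV.
With Z = 6, ΔE = 489.6 × (1/n_f² − 1/n_i²), so 1/n_f² − 1/n_i² = 0.1389.
With n_f = 2: 1/n_i² = 1/4 − 0.1389 = 0.1111, so n_i ≈ 3.00.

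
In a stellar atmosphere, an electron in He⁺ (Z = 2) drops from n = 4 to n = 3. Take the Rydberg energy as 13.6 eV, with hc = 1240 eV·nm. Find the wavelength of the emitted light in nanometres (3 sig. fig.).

469 nm

For Z = 2 the level energies scale as Z², so the effective Rydberg energy is 13.6 × 4 = 54.40 eV.
ΔE = 54.40 × (1/3² − 1/4²) = 54.40 × 0.04861 = 2.644 eV.
λ = hc/ΔE = 1240 / 2.644 = 469 nm.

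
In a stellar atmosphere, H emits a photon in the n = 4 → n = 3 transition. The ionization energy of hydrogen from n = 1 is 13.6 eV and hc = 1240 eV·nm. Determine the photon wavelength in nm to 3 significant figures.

ΔE = 13.60 × (1/3² − 1/4²) = 13.60 × 0.04861 = 0.6611 eV.
λ = hc/ΔE = 1240 / 0.6611 = 1880 nm.
This line belongs to the Paschen series.

1880 nm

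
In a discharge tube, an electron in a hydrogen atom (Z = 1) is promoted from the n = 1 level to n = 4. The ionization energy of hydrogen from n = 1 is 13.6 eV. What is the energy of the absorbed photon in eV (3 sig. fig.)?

12.8 eV

E_4 = −13.60/16 = −0.8500 eV and E_1 = −13.60/1 = −13.60 eV.
The photon energy is |E_4 − E_1| = 12.8 eV.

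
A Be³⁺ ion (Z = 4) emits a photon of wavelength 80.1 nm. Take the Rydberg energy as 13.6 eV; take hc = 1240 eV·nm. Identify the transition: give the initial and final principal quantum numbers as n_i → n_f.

The photon energy is ΔE = hc/λ = 1240 / 80.1 = 15.48 eV.
With Z = 4, ΔE = 217.6 × (1/n_f² − 1/n_i²), so 1/n_f² − 1/n_i² = 0.07114.
Trying n_f = 3 gives 1/n_i² = 0.03997, i.e. n_i ≈ 5; this pair matches.

n_i = 5, n_f = 3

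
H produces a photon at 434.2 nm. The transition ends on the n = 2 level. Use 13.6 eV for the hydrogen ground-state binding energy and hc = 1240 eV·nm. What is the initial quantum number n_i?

The photon energy is ΔE = hc/λ = 1240 / 434.2 = 2.856 eV.
With Z = 1, ΔE = 13.60 × (1/n_f² − 1/n_i²), so 1/n_f² − 1/n_i² = 0.2100.
With n_f = 2: 1/n_i² = 1/4 − 0.2100 = 0.04001, so n_i ≈ 5.00.

n_i = 5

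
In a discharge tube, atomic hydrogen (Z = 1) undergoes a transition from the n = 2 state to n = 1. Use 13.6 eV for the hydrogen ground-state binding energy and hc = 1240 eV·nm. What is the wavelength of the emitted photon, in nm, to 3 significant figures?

ΔE = 13.60 × (1/1² − 1/2²) = 13.60 × 0.7500 = 10.20 eV.
λ = hc/ΔE = 1240 / 10.20 = 122 nm.
This line belongs to the Lyman series.

122 nm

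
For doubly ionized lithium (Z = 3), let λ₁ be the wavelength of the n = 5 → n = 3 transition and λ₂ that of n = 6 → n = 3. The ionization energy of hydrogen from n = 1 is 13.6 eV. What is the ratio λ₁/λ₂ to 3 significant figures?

1.17

λ ∝ 1/ΔE ∝ 1/(1/n_f² − 1/n_i²), and the Z² and hc factors cancel in the ratio.
λ₁/λ₂ = (1/3² − 1/6²)/(1/3² − 1/5²) = 0.08333/0.07111 = 1.17.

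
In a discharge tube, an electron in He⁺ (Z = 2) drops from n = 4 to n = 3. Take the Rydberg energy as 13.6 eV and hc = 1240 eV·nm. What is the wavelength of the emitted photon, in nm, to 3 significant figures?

469 nm

For Z = 2 the level energies scale as Z², so the effective Rydberg energy is 13.6 × 4 = 54.40 eV.
ΔE = 54.40 × (1/3² − 1/4²) = 54.40 × 0.04861 = 2.644 eV.
λ = hc/ΔE = 1240 / 2.644 = 469 nm.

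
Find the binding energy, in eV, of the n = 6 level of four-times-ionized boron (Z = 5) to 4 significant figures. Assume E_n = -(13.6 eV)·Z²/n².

E_n = −13.6 Z²/n² = −340.0/n² eV for Z = 5.
E_6 = −340.0/36 = −9.444 eV, so ionization (to E = 0) requires 9.444 eV.

9.444 eV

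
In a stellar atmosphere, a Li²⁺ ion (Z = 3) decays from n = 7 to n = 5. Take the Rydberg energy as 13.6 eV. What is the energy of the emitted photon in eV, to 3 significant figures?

The Bohr energies scale as Z², so for Z = 3: E_n = −122.4/n² eV.
E_7 = −122.4/49 = −2.498 eV and E_5 = −122.4/25 = −4.896 eV.
The photon energy is |E_7 − E_5| = 2.40 eV.

2.40 eV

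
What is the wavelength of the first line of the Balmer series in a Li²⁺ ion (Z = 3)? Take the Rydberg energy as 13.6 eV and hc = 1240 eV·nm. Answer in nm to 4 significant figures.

72.94 nm

The Balmer series terminates on n_f = 2; the first line has n_i = 2+1 = 3.
ΔE = 122.4 × (1/2² − 1/3²) = 17.00 eV.
λ = 1240 / 17.00 = 72.94 nm.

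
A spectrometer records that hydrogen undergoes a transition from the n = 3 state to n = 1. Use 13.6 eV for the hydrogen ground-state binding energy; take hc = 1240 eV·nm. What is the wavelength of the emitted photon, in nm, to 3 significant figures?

ΔE = 13.60 × (1/1² − 1/3²) = 13.60 × 0.8889 = 12.09 eV.
λ = hc/ΔE = 1240 / 12.09 = 103 nm.
This line belongs to the Lyman series.

103 nm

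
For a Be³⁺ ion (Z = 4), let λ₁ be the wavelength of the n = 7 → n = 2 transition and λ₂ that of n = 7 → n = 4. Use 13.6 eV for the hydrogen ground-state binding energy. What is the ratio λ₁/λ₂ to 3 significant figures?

λ ∝ 1/ΔE ∝ 1/(1/n_f² − 1/n_i²), and the Z² and hc factors cancel in the ratio.
λ₁/λ₂ = (1/4² − 1/7²)/(1/2² − 1/7²) = 0.04209/0.2296 = 0.183.

0.183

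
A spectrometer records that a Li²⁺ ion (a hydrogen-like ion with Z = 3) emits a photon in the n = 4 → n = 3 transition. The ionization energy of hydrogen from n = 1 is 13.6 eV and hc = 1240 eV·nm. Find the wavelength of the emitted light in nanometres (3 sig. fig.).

208 nm

For Z = 3 the level energies scale as Z², so the effective Rydberg energy is 13.6 × 9 = 122.4 eV.
ΔE = 122.4 × (1/3² − 1/4²) = 122.4 × 0.04861 = 5.950 eV.
λ = hc/ΔE = 1240 / 5.950 = 208 nm.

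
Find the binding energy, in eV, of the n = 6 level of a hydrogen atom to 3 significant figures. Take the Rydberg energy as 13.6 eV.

E_6 = −13.60/36 = −0.378 eV, so ionization (to E = 0) requires 0.378 eV.

0.378 eV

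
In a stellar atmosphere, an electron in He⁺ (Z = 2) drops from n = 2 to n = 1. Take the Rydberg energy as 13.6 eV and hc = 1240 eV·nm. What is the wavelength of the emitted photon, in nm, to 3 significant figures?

For Z = 2 the level energies scale as Z², so the effective Rydberg energy is 13.6 × 4 = 54.40 eV.
ΔE = 54.40 × (1/1² − 1/2²) = 54.40 × 0.7500 = 40.80 eV.
λ = hc/ΔE = 1240 / 40.80 = 30.4 nm.

30.4 nm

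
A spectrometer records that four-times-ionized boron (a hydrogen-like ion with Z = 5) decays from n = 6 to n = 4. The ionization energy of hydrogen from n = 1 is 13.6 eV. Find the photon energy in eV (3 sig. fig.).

11.8 eV

The Bohr energies scale as Z², so for Z = 5: E_n = −340.0/n² eV.
E_6 = −340.0/36 = −9.444 eV and E_4 = −340.0/16 = −21.25 eV.
The photon energy is |E_6 − E_4| = 11.8 eV.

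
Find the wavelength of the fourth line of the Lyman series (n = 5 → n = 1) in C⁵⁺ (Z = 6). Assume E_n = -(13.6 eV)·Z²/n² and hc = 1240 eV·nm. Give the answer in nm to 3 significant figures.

2.64 nm

The Lyman series terminates on n_f = 1; the fourth line has n_i = 1+4 = 5.
ΔE = 489.6 × (1/1² − 1/5²) = 470.0 eV.
λ = 1240 / 470.0 = 2.64 nm.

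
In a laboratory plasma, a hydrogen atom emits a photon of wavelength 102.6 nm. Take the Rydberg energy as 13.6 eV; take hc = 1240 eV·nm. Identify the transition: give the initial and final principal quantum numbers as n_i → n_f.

n_i = 3, n_f = 1

The photon energy is ΔE = hc/λ = 1240 / 102.6 = 12.09 eV.
With Z = 1, ΔE = 13.60 × (1/n_f² − 1/n_i²), so 1/n_f² − 1/n_i² = 0.8887.
Trying n_f = 1 gives 1/n_i² = 0.1113, i.e. n_i ≈ 3; this pair matches.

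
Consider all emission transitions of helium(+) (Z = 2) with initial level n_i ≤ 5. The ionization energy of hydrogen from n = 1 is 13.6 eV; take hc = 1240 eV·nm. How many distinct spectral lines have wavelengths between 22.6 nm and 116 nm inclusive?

5

Enumerate all n_i → n_f pairs with 1 ≤ n_f < n_i ≤ 5 and compute λ = 1240 / [13.6·4·(1/n_f² − 1/n_i²)].
Lines falling in [22.6, 116] nm: 5→1 (23.74 nm), 4→1 (24.31 nm), 3→1 (25.64 nm), 2→1 (30.39 nm), 5→2 (108.5 nm).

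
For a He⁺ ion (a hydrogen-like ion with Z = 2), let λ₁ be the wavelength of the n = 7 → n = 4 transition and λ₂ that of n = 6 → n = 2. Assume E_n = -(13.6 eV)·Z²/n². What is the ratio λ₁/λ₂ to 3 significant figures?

5.28

λ ∝ 1/ΔE ∝ 1/(1/n_f² − 1/n_i²), and the Z² and hc factors cancel in the ratio.
λ₁/λ₂ = (1/2² − 1/6²)/(1/4² − 1/7²) = 0.2222/0.04209 = 5.28.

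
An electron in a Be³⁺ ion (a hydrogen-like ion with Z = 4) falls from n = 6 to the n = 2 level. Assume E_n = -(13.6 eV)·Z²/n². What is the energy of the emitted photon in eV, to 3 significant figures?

48.4 eV

The Bohr energies scale as Z², so for Z = 4: E_n = −217.6/n² eV.
E_6 = −217.6/36 = −6.044 eV and E_2 = −217.6/4 = −54.40 eV.
The photon energy is |E_6 − E_2| = 48.4 eV.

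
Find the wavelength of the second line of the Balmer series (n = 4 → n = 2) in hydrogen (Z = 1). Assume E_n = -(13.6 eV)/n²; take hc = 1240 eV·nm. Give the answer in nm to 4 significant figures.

486.3 nm

The Balmer series terminates on n_f = 2; the second line has n_i = 2+2 = 4.
ΔE = 13.60 × (1/2² − 1/4²) = 2.550 eV.
λ = 1240 / 2.550 = 486.3 nm.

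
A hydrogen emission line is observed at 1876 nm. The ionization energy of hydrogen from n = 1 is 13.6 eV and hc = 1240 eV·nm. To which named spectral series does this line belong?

ΔE = 1240/1876 = 0.6610 eV.
This matches 13.6 × (1/3² − 1/4²), so n_f = 3: the Paschen series.

Paschen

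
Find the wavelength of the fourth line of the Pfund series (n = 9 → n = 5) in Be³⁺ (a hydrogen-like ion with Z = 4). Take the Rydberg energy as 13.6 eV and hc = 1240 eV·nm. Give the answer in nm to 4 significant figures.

206.1 nm

The Pfund series terminates on n_f = 5; the fourth line has n_i = 5+4 = 9.
ΔE = 217.6 × (1/5² − 1/9²) = 6.018 eV.
λ = 1240 / 6.018 = 206.1 nm.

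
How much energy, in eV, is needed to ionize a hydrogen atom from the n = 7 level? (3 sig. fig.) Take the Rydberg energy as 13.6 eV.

0.278 eV

E_7 = −13.60/49 = −0.278 eV, so ionization (to E = 0) requires 0.278 eV.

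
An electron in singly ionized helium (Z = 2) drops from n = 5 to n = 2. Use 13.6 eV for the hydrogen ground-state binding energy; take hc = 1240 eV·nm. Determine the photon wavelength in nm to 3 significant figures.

For Z = 2 the level energies scale as Z², so the effective Rydberg energy is 13.6 × 4 = 54.40 eV.
ΔE = 54.40 × (1/2² − 1/5²) = 54.40 × 0.2100 = 11.42 eV.
λ = hc/ΔE = 1240 / 11.42 = 109 nm.

109 nm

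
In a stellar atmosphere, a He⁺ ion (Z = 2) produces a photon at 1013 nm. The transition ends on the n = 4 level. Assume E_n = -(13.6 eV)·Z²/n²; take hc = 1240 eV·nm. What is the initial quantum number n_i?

n_i = 5

The photon energy is ΔE = hc/λ = 1240 / 1013 = 1.224 eV.
With Z = 2, ΔE = 54.40 × (1/n_f² − 1/n_i²), so 1/n_f² − 1/n_i² = 0.02250.
With n_f = 4: 1/n_i² = 1/16 − 0.02250 = 0.04000, so n_i ≈ 5.00.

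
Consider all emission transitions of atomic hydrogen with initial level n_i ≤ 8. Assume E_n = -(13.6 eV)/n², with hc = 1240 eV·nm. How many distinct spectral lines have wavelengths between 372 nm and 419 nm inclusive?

Enumerate all n_i → n_f pairs with 1 ≤ n_f < n_i ≤ 8 and compute λ = 1240 / [13.6·1·(1/n_f² − 1/n_i²)].
Lines falling in [372, 419] nm: 8→2 (389.0 nm), 7→2 (397.1 nm), 6→2 (410.3 nm).

3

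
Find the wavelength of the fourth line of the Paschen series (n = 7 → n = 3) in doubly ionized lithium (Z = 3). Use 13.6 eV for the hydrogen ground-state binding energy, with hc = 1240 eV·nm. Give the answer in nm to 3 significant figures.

The Paschen series terminates on n_f = 3; the fourth line has n_i = 3+4 = 7.
ΔE = 122.4 × (1/3² − 1/7²) = 11.10 eV.
λ = 1240 / 11.10 = 112 nm.

112 nm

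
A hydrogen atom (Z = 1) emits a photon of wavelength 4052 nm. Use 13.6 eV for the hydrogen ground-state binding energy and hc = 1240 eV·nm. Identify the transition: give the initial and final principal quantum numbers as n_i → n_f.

The photon energy is ΔE = hc/λ = 1240 / 4052 = 0.3060 eV.
With Z = 1, ΔE = 13.60 × (1/n_f² − 1/n_i²), so 1/n_f² − 1/n_i² = 0.02250.
Trying n_f = 4 gives 1/n_i² = 0.04000, i.e. n_i ≈ 5; this pair matches.

n_i = 5, n_f = 4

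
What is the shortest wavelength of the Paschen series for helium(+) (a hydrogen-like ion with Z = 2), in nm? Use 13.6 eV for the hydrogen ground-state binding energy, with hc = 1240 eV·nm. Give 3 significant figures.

The Paschen series has lower level n_f = 3; the series limit corresponds to n_i → ∞.
ΔE_max = 13.6 × 4 / 3² = 6.044 eV.
λ_min = 1240 / 6.044 = 205 nm.

205 nm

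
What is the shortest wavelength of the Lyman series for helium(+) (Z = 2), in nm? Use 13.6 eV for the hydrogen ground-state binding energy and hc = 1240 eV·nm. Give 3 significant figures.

22.8 nm

The Lyman series has lower level n_f = 1; the series limit corresponds to n_i → ∞.
ΔE_max = 13.6 × 4 / 1² = 54.40 eV.
λ_min = 1240 / 54.40 = 22.8 nm.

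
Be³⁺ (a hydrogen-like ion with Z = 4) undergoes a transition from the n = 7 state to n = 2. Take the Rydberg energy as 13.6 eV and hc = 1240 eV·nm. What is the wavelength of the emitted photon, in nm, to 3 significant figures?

For Z = 4 the level energies scale as Z², so the effective Rydberg energy is 13.6 × 16 = 217.6 eV.
ΔE = 217.6 × (1/2² − 1/7²) = 217.6 × 0.2296 = 49.96 eV.
λ = hc/ΔE = 1240 / 49.96 = 24.8 nm.

24.8 nm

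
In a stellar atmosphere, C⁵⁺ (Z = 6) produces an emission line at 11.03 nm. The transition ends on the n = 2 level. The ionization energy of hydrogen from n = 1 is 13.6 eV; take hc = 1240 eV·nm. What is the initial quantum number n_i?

n_i = 7

The photon energy is ΔE = hc/λ = 1240 / 11.03 = 112.4 eV.
With Z = 6, ΔE = 489.6 × (1/n_f² − 1/n_i²), so 1/n_f² − 1/n_i² = 0.2296.
With n_f = 2: 1/n_i² = 1/4 − 0.2296 = 0.02038, so n_i ≈ 7.00.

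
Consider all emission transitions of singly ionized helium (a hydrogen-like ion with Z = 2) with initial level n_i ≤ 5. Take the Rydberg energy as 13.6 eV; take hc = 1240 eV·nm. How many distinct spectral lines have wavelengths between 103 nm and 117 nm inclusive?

Enumerate all n_i → n_f pairs with 1 ≤ n_f < n_i ≤ 5 and compute λ = 1240 / [13.6·4·(1/n_f² − 1/n_i²)].
Lines falling in [103, 117] nm: 5→2 (108.5 nm).

1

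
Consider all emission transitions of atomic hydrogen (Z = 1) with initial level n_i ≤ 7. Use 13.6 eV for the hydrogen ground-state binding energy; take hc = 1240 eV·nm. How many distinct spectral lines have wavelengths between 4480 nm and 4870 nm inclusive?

1

Enumerate all n_i → n_f pairs with 1 ≤ n_f < n_i ≤ 7 and compute λ = 1240 / [13.6·1·(1/n_f² − 1/n_i²)].
Lines falling in [4480, 4870] nm: 7→5 (4654 nm).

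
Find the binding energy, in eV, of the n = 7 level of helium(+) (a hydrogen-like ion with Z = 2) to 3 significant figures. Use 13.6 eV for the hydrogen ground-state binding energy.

E_n = −13.6 Z²/n² = −54.40/n² eV for Z = 2.
E_7 = −54.40/49 = −1.11 eV, so ionization (to E = 0) requires 1.11 eV.

1.11 eV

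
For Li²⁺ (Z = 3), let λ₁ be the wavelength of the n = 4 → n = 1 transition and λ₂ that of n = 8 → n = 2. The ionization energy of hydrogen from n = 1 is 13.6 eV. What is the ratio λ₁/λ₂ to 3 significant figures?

0.250

λ ∝ 1/ΔE ∝ 1/(1/n_f² − 1/n_i²), and the Z² and hc factors cancel in the ratio.
λ₁/λ₂ = (1/2² − 1/8²)/(1/1² − 1/4²) = 0.2344/0.9375 = 0.250.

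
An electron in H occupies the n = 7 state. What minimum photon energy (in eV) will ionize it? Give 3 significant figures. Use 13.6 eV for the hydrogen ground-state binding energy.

0.278 eV

E_7 = −13.60/49 = −0.278 eV, so ionization (to E = 0) requires 0.278 eV.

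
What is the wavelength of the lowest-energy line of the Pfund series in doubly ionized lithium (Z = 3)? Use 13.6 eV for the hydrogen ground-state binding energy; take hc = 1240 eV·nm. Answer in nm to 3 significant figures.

The Pfund series terminates on n_f = 5; the first line has n_i = 5+1 = 6.
ΔE = 122.4 × (1/5² − 1/6²) = 1.496 eV.
λ = 1240 / 1.496 = 829 nm.

829 nm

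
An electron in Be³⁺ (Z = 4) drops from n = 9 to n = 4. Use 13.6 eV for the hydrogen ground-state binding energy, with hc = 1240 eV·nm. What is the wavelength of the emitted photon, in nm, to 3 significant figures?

For Z = 4 the level energies scale as Z², so the effective Rydberg energy is 13.6 × 16 = 217.6 eV.
ΔE = 217.6 × (1/4² − 1/9²) = 217.6 × 0.05015 = 10.91 eV.
λ = hc/ΔE = 1240 / 10.91 = 114 nm.

114 nm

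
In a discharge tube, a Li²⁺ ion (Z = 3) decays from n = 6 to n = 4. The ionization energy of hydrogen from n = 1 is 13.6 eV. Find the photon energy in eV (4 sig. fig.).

4.250 eV

The Bohr energies scale as Z², so for Z = 3: E_n = −122.4/n² eV.
E_6 = −122.4/36 = −3.400 eV and E_4 = −122.4/16 = −7.650 eV.
The photon energy is |E_6 − E_4| = 4.250 eV.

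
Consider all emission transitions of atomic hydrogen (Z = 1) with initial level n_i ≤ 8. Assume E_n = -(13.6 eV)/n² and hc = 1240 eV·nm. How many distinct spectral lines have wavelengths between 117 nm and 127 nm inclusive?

Enumerate all n_i → n_f pairs with 1 ≤ n_f < n_i ≤ 8 and compute λ = 1240 / [13.6·1·(1/n_f² − 1/n_i²)].
Lines falling in [117, 127] nm: 2→1 (121.6 nm).

1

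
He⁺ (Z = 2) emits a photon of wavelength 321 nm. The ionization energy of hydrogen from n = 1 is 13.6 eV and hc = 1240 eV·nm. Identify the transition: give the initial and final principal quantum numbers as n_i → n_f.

n_i = 5, n_f = 3

The photon energy is ΔE = hc/λ = 1240 / 321 = 3.863 eV.
With Z = 2, ΔE = 54.40 × (1/n_f² − 1/n_i²), so 1/n_f² − 1/n_i² = 0.07101.
Trying n_f = 3 gives 1/n_i² = 0.04010, i.e. n_i ≈ 5; this pair matches.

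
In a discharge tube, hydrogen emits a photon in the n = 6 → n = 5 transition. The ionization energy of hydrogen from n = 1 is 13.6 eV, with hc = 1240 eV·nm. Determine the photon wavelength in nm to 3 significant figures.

7460 nm

ΔE = 13.60 × (1/5² − 1/6²) = 13.60 × 0.01222 = 0.1662 eV.
λ = hc/ΔE = 1240 / 0.1662 = 7460 nm.
This line belongs to the Pfund series.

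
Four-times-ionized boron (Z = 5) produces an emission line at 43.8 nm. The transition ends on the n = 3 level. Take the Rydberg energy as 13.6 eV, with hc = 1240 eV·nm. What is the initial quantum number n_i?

The photon energy is ΔE = hc/λ = 1240 / 43.8 = 28.31 eV.
With Z = 5, ΔE = 340.0 × (1/n_f² − 1/n_i²), so 1/n_f² − 1/n_i² = 0.08327.
With n_f = 3: 1/n_i² = 1/9 − 0.08327 = 0.02784, so n_i ≈ 5.99.

n_i = 6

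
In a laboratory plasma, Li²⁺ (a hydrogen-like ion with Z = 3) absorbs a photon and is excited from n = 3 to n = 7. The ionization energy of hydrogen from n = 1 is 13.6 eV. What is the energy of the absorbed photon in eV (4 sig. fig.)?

11.10 eV

The Bohr energies scale as Z², so for Z = 3: E_n = −122.4/n² eV.
E_7 = −122.4/49 = −2.498 eV and E_3 = −122.4/9 = −13.60 eV.
The photon energy is |E_7 − E_3| = 11.10 eV.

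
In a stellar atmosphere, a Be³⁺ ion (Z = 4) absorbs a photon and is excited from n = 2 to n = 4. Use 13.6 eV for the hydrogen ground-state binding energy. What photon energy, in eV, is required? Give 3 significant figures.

The Bohr energies scale as Z², so for Z = 4: E_n = −217.6/n² eV.
E_4 = −217.6/16 = −13.60 eV and E_2 = −217.6/4 = −54.40 eV.
The photon energy is |E_4 − E_2| = 40.8 eV.

40.8 eV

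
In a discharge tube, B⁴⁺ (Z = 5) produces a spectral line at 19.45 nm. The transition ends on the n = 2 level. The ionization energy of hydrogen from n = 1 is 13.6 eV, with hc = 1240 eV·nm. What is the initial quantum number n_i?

n_i = 4

The photon energy is ΔE = hc/λ = 1240 / 19.45 = 63.75 eV.
With Z = 5, ΔE = 340.0 × (1/n_f² − 1/n_i²), so 1/n_f² − 1/n_i² = 0.1875.
With n_f = 2: 1/n_i² = 1/4 − 0.1875 = 0.06249, so n_i ≈ 4.00.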